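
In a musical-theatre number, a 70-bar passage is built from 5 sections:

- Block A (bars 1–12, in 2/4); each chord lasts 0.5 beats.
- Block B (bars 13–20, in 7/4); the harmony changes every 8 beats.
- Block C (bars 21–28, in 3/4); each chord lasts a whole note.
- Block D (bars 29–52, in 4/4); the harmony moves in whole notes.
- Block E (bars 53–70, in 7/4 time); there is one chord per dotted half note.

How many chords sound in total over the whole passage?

127 chords

A: 12 bars × 2 beats = 24 beats; 0.5 beats/chord → 48 chords.
B: 8 bars × 7 beats = 56 beats; 8 beats/chord → 7 chords.
C: 8 bars × 3 beats = 24 beats; 4 beats/chord → 6 chords.
D: 24 bars × 4 beats = 96 beats; 4 beats/chord → 24 chords.
E: 18 bars × 7 beats = 126 beats; 3 beats/chord → 42 chords.
Total: 48 + 7 + 6 + 24 + 42 = 127.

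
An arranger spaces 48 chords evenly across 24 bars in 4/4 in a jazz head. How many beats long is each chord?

2 beats

24 bars × 4 beats/bar = 96 beats total.
96 beats ÷ 48 chords = 2 beats per chord.
(That is a half note.)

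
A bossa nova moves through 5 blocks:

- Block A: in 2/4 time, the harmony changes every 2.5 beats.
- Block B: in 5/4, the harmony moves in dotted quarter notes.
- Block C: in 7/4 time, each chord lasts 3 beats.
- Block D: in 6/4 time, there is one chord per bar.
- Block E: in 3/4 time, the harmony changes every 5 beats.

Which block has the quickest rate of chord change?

A: 2 beats/bar ÷ 2.5 beats/chord = 0.8 chords/bar.
B: 5 beats/bar ÷ 1.5 beats/chord = 10/3 chords/bar.
C: 7 beats/bar ÷ 3 beats/chord = 7/3 chords/bar.
D: 6 beats/bar ÷ 6 beats/chord = 1 chord/bar.
E: 3 beats/bar ÷ 5 beats/chord = 0.6 chords/bar.
Fastest is B at 10/3 chords/bar.

Block B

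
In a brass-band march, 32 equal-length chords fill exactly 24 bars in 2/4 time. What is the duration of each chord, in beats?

1.5 beats

24 bars × 2 beats/bar = 48 beats total.
48 beats ÷ 32 chords = 1.5 beats per chord.
(That is a dotted quarter note.)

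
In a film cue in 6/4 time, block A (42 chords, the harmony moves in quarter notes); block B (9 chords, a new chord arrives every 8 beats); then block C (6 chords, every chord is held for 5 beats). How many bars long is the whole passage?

24 bars

A: 42 × 1 = 42 beats = 7 bars.
B: 9 × 8 = 72 beats = 12 bars.
C: 6 × 5 = 30 beats = 5 bars.
Total: 7 + 12 + 5 = 24 bars.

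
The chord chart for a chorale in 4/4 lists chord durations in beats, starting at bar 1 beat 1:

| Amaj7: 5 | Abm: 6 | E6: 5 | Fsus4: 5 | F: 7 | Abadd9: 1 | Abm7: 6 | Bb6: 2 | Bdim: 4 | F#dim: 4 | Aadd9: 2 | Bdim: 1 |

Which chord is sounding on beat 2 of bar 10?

Bdim

Beat 2 of bar 10 is beat (10−1)×4 + 2 = 38 overall.
Running totals: Amaj7 ends at 5, Abm ends at 11, E6 ends at 16, Fsus4 ends at 21, F ends at 28, Abadd9 ends at 29, Abm7 ends at 35, Bb6 ends at 37, Bdim ends at 41.
Beat 38 falls within Bdim.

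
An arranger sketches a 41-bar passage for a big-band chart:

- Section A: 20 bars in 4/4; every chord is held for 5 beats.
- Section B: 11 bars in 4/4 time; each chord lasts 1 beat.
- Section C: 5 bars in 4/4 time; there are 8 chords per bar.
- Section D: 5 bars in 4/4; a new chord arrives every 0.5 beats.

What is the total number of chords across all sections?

A has 80 beats and chords last 5 each, so 16 chords.
B has 44 beats and chords last 1 each, so 44 chords.
C has 20 beats and chords last 0.5 each, so 40 chords.
D has 20 beats and chords last 0.5 each, so 40 chords.
Total: 16 + 44 + 40 + 40 = 140.

140 chords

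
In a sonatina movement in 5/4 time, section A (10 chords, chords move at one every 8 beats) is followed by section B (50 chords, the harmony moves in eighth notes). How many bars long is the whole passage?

21 bars

A: 10 × 8 = 80 beats = 16 bars.
B: 50 × 0.5 = 25 beats = 5 bars.
Total: 16 + 5 = 21 bars.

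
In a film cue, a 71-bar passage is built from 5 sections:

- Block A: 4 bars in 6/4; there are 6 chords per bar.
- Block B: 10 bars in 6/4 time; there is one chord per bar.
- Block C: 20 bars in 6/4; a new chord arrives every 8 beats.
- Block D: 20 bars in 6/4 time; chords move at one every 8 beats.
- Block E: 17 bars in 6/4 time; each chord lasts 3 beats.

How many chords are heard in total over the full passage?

98 chords

A: 4 bars × 6 beats = 24 beats; 1 beat/chord → 24 chords.
B: 10 bars × 6 beats = 60 beats; 6 beats/chord → 10 chords.
C: 20 bars × 6 beats = 120 beats; 8 beats/chord → 15 chords.
D: 20 bars × 6 beats = 120 beats; 8 beats/chord → 15 chords.
E: 17 bars × 6 beats = 102 beats; 3 beats/chord → 34 chords.
Total: 24 + 10 + 15 + 15 + 34 = 98.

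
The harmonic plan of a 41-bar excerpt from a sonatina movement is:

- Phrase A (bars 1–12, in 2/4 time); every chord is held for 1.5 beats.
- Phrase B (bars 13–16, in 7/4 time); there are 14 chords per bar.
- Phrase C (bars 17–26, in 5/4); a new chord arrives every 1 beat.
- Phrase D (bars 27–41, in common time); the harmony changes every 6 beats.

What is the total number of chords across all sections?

132 chords

A has 24 beats and chords last 1.5 each, so 16 chords.
B has 28 beats and chords last 0.5 each, so 56 chords.
C has 50 beats and chords last 1 each, so 50 chords.
D has 60 beats and chords last 6 each, so 10 chords.
Total: 16 + 56 + 50 + 10 = 132.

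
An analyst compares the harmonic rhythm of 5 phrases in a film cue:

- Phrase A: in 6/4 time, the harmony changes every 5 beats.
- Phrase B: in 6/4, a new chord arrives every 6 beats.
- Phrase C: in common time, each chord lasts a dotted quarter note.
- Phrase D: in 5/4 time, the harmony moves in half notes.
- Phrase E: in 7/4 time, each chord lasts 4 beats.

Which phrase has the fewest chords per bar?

A: 6 beats/bar ÷ 5 beats/chord = 1.2 chords/bar.
B: 6 beats/bar ÷ 6 beats/chord = 1 chord/bar.
C: 4 beats/bar ÷ 1.5 beats/chord = 8/3 chords/bar.
D: 5 beats/bar ÷ 2 beats/chord = 2.5 chords/bar.
E: 7 beats/bar ÷ 4 beats/chord = 1.75 chords/bar.
Slowest is B at 1 chords/bar.

Phrase B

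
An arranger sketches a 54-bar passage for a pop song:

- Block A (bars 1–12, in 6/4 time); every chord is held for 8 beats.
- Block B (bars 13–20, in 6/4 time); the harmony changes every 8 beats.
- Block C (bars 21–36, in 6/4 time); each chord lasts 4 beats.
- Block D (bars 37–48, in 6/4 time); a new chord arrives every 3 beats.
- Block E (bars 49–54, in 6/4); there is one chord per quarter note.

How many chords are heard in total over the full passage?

A: 12 bars × 6 beats = 72 beats; 8 beats/chord → 9 chords.
B: 8 bars × 6 beats = 48 beats; 8 beats/chord → 6 chords.
C: 16 bars × 6 beats = 96 beats; 4 beats/chord → 24 chords.
D: 12 bars × 6 beats = 72 beats; 3 beats/chord → 24 chords.
E: 6 bars × 6 beats = 36 beats; 1 beat/chord → 36 chords.
Total: 9 + 6 + 24 + 24 + 36 = 99.

99 chords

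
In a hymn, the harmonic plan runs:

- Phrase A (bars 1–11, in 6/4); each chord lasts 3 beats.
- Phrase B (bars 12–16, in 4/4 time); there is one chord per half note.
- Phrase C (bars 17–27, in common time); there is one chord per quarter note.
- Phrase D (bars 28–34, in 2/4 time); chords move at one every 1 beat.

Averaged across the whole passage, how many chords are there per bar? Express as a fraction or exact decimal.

45/17 chords per bar

A: 11 × 6 = 66 beats ÷ 3 = 22 chords.
B: 5 × 4 = 20 beats ÷ 2 = 10 chords.
C: 11 × 4 = 44 beats ÷ 1 = 44 chords.
D: 7 × 2 = 14 beats ÷ 1 = 14 chords.
Overall: 90 chords over 34 bars → 90/34 = 45/17 chords per bar.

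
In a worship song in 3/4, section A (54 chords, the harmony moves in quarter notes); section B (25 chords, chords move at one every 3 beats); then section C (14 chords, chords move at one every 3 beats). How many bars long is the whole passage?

57 bars

A: 54 × 1 = 54 beats = 18 bars.
B: 25 × 3 = 75 beats = 25 bars.
C: 14 × 3 = 42 beats = 14 bars.
Total: 18 + 25 + 14 = 57 bars.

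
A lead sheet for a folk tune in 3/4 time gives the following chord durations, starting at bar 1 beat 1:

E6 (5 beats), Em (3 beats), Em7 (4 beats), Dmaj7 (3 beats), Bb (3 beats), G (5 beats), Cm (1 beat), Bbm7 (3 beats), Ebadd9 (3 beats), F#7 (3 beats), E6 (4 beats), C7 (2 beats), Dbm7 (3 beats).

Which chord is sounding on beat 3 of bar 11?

Beat 3 of bar 11 is beat (11−1)×3 + 3 = 33 overall.
Running totals: E6 ends at 5, Em ends at 8, Em7 ends at 12, Dmaj7 ends at 15, Bb ends at 18, G ends at 23, Cm ends at 24, Bbm7 ends at 27, Ebadd9 ends at 30, F#7 ends at 33.
Beat 33 falls within F#7.

F#7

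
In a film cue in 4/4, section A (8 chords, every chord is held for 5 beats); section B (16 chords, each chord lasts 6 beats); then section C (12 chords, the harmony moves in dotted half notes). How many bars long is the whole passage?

43 bars

A: 8 × 5 = 40 beats = 10 bars.
B: 16 × 6 = 96 beats = 24 bars.
C: 12 × 3 = 36 beats = 9 bars.
Total: 10 + 24 + 9 = 43 bars.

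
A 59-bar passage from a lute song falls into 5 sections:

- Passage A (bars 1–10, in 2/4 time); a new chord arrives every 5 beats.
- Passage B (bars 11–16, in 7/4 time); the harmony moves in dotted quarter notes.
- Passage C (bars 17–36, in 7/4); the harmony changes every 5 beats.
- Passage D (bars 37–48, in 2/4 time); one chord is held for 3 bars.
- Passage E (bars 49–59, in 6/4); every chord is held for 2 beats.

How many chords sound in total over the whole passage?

97 chords

A has 20 beats and chords last 5 each, so 4 chords.
B has 42 beats and chords last 1.5 each, so 28 chords.
C has 140 beats and chords last 5 each, so 28 chords.
D has 24 beats and chords last 6 each, so 4 chords.
E has 66 beats and chords last 2 each, so 33 chords.
Total: 4 + 28 + 28 + 4 + 33 = 97.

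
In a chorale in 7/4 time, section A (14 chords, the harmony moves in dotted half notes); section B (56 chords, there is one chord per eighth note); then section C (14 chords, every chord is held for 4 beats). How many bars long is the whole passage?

18 bars

A: 14 × 3 = 42 beats = 6 bars.
B: 56 × 0.5 = 28 beats = 4 bars.
C: 14 × 4 = 56 beats = 8 bars.
Total: 6 + 4 + 8 = 18 bars.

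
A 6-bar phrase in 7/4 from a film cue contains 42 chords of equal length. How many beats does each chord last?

1 beat

6 bars × 7 beats/bar = 42 beats total.
42 beats ÷ 42 chords = 1 beats per chord.
(That is a quarter note.)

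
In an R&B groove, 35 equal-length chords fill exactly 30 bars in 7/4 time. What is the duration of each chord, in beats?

6 beats

30 bars × 7 beats/bar = 210 beats total.
210 beats ÷ 35 chords = 6 beats per chord.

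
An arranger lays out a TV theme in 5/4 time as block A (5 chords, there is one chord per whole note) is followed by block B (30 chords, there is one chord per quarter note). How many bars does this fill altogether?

A: 5 × 4 = 20 beats = 4 bars.
B: 30 × 1 = 30 beats = 6 bars.
Total: 4 + 6 = 10 bars.

10 bars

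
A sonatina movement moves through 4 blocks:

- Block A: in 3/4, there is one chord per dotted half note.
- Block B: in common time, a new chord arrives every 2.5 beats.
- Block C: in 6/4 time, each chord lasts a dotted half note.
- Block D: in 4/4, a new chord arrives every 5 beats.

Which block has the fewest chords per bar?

Block D

A: 3 beats/bar ÷ 3 beats/chord = 1 chord/bar.
B: 4 beats/bar ÷ 2.5 beats/chord = 1.6 chords/bar.
C: 6 beats/bar ÷ 3 beats/chord = 2 chords/bar.
D: 4 beats/bar ÷ 5 beats/chord = 0.8 chords/bar.
Slowest is D at 0.8 chords/bar.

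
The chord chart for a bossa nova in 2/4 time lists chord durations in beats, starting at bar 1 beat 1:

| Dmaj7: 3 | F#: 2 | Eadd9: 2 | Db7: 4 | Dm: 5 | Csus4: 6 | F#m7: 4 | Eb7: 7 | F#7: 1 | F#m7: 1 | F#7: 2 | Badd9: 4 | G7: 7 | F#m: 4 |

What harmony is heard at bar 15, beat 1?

Beat 1 of bar 15 is beat (15−1)×2 + 1 = 29 overall.
Running totals: Dmaj7 ends at 3, F# ends at 5, Eadd9 ends at 7, Db7 ends at 11, Dm ends at 16, Csus4 ends at 22, F#m7 ends at 26, Eb7 ends at 33.
Beat 29 falls within Eb7.

Eb7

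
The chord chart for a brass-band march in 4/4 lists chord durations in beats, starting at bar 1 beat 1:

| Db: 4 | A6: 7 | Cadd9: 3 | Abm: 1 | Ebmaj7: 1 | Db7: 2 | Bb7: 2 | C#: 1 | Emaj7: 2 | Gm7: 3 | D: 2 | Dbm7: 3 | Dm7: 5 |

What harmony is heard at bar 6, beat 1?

C#

Beat 1 of bar 6 is beat (6−1)×4 + 1 = 21 overall.
Running totals: Db ends at 4, A6 ends at 11, Cadd9 ends at 14, Abm ends at 15, Ebmaj7 ends at 16, Db7 ends at 18, Bb7 ends at 20, C# ends at 21.
Beat 21 falls within C#.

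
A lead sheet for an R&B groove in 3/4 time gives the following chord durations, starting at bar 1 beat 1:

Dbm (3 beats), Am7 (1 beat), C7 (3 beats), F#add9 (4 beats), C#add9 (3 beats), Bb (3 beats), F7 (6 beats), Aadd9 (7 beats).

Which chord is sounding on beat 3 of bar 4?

Beat 3 of bar 4 is beat (4−1)×3 + 3 = 12 overall.
Running totals: Dbm ends at 3, Am7 ends at 4, C7 ends at 7, F#add9 ends at 11, C#add9 ends at 14.
Beat 12 falls within C#add9.

C#add9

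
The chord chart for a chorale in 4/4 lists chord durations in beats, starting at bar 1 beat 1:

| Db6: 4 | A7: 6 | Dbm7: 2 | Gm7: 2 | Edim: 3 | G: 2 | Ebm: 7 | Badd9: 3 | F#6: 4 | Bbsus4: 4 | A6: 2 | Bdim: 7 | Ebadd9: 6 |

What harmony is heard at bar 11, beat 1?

Beat 1 of bar 11 is beat (11−1)×4 + 1 = 41 overall.
Running totals: Db6 ends at 4, A7 ends at 10, Dbm7 ends at 12, Gm7 ends at 14, Edim ends at 17, G ends at 19, Ebm ends at 26, Badd9 ends at 29, F#6 ends at 33, Bbsus4 ends at 37, A6 ends at 39, Bdim ends at 46.
Beat 41 falls within Bdim.

Bdim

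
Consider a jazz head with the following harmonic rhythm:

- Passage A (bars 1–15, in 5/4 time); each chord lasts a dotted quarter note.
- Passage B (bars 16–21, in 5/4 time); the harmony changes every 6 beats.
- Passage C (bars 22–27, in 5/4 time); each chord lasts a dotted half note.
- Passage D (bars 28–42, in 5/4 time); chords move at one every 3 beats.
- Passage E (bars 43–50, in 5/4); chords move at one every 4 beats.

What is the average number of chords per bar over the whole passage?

A: 15 bars of 5 beats is 75 beats; at 1.5 beats each that's 50 chords.
B: 6 bars of 5 beats is 30 beats; at 6 beats each that's 5 chords.
C: 6 bars of 5 beats is 30 beats; at 3 beats each that's 10 chords.
D: 15 bars of 5 beats is 75 beats; at 3 beats each that's 25 chords.
E: 8 bars of 5 beats is 40 beats; at 4 beats each that's 10 chords.
Overall: 100 chords over 50 bars → 100/50 = 2 chords per bar.

2 chords per bar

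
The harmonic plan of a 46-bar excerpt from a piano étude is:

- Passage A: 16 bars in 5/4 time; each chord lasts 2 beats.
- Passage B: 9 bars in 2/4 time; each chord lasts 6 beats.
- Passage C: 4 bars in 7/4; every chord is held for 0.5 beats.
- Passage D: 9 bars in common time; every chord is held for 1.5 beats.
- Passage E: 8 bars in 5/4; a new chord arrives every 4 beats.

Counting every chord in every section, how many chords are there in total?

A: 16·5 = 80 beats, 80/2 = 40 chords.
B: 9·2 = 18 beats, 18/6 = 3 chords.
C: 4·7 = 28 beats, 28/0.5 = 56 chords.
D: 9·4 = 36 beats, 36/1.5 = 24 chords.
E: 8·5 = 40 beats, 40/4 = 10 chords.
Total: 40 + 3 + 56 + 24 + 10 = 133.

133 chords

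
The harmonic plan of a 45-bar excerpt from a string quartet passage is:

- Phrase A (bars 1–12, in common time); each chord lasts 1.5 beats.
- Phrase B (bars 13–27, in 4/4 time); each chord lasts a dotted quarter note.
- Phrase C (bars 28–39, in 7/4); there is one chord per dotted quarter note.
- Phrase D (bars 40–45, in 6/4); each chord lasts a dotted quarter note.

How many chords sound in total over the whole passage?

A has 48 beats and chords last 1.5 each, so 32 chords.
B has 60 beats and chords last 1.5 each, so 40 chords.
C has 84 beats and chords last 1.5 each, so 56 chords.
D has 36 beats and chords last 1.5 each, so 24 chords.
Total: 32 + 40 + 56 + 24 = 152.

152 chords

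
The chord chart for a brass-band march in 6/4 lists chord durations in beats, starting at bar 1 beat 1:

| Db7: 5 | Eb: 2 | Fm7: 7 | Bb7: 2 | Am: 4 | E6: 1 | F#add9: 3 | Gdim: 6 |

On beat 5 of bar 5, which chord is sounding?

Beat 5 of bar 5 is beat (5−1)×6 + 5 = 29 overall.
Running totals: Db7 ends at 5, Eb ends at 7, Fm7 ends at 14, Bb7 ends at 16, Am ends at 20, E6 ends at 21, F#add9 ends at 24, Gdim ends at 30.
Beat 29 falls within Gdim.

Gdim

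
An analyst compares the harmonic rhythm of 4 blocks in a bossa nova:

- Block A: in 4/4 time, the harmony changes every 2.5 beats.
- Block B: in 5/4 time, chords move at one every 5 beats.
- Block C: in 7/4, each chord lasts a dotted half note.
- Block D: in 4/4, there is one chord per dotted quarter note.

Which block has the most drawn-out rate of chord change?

Block B

A: 4 beats/bar ÷ 2.5 beats/chord = 1.6 chords/bar.
B: 5 beats/bar ÷ 5 beats/chord = 1 chord/bar.
C: 7 beats/bar ÷ 3 beats/chord = 7/3 chords/bar.
D: 4 beats/bar ÷ 1.5 beats/chord = 8/3 chords/bar.
Slowest is B at 1 chords/bar.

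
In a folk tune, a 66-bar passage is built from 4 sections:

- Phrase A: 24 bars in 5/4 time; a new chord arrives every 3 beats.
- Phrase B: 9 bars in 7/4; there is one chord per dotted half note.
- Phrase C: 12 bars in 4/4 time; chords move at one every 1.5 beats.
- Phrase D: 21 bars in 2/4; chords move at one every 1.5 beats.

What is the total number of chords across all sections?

A has 120 beats and chords last 3 each, so 40 chords.
B has 63 beats and chords last 3 each, so 21 chords.
C has 48 beats and chords last 1.5 each, so 32 chords.
D has 42 beats and chords last 1.5 each, so 28 chords.
Total: 40 + 21 + 32 + 28 = 121.

121 chords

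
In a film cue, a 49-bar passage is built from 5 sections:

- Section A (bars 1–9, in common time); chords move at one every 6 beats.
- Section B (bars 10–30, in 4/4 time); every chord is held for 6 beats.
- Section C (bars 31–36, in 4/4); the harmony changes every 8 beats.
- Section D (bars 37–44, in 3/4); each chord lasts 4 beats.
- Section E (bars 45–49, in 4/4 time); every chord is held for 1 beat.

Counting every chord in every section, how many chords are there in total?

A: 9 bars × 4 beats = 36 beats; 6 beats/chord → 6 chords.
B: 21 bars × 4 beats = 84 beats; 6 beats/chord → 14 chords.
C: 6 bars × 4 beats = 24 beats; 8 beats/chord → 3 chords.
D: 8 bars × 3 beats = 24 beats; 4 beats/chord → 6 chords.
E: 5 bars × 4 beats = 20 beats; 1 beat/chord → 20 chords.
Total: 6 + 14 + 3 + 6 + 20 = 49.

49 chords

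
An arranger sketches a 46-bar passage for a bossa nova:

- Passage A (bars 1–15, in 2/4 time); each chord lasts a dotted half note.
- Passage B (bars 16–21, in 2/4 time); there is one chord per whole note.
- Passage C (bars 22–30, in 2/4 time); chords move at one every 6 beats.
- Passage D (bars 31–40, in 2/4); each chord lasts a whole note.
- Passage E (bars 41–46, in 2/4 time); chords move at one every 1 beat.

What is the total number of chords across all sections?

A: 15 bars × 2 beats = 30 beats; 3 beats/chord → 10 chords.
B: 6 bars × 2 beats = 12 beats; 4 beats/chord → 3 chords.
C: 9 bars × 2 beats = 18 beats; 6 beats/chord → 3 chords.
D: 10 bars × 2 beats = 20 beats; 4 beats/chord → 5 chords.
E: 6 bars × 2 beats = 12 beats; 1 beat/chord → 12 chords.
Total: 10 + 3 + 3 + 5 + 12 = 33.

33 chords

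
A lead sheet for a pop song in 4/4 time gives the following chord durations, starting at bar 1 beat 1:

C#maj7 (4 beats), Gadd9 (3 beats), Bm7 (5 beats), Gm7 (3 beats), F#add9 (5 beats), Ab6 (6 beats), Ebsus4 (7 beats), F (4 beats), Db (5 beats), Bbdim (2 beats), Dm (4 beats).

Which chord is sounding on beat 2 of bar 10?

Beat 2 of bar 10 is beat (10−1)×4 + 2 = 38 overall.
Running totals: C#maj7 ends at 4, Gadd9 ends at 7, Bm7 ends at 12, Gm7 ends at 15, F#add9 ends at 20, Ab6 ends at 26, Ebsus4 ends at 33, F ends at 37, Db ends at 42.
Beat 38 falls within Db.

Db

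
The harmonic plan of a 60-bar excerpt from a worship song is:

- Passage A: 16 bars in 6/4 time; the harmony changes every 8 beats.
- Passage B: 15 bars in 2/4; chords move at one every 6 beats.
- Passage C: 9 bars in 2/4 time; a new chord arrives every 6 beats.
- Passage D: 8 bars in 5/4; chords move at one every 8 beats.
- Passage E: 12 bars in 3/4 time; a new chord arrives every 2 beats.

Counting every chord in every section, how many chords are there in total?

43 chords

A: 16 bars × 6 beats = 96 beats; 8 beats/chord → 12 chords.
B: 15 bars × 2 beats = 30 beats; 6 beats/chord → 5 chords.
C: 9 bars × 2 beats = 18 beats; 6 beats/chord → 3 chords.
D: 8 bars × 5 beats = 40 beats; 8 beats/chord → 5 chords.
E: 12 bars × 3 beats = 36 beats; 2 beats/chord → 18 chords.
Total: 12 + 5 + 3 + 5 + 18 = 43.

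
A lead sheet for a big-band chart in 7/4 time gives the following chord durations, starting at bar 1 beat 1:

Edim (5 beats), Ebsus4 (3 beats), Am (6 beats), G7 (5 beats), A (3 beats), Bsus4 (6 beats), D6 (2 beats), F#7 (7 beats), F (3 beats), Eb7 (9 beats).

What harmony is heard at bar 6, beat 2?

F#7

Beat 2 of bar 6 is beat (6−1)×7 + 2 = 37 overall.
Running totals: Edim ends at 5, Ebsus4 ends at 8, Am ends at 14, G7 ends at 19, A ends at 22, Bsus4 ends at 28, D6 ends at 30, F#7 ends at 37.
Beat 37 falls within F#7.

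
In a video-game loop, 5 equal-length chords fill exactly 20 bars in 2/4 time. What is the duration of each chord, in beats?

20 bars × 2 beats/bar = 40 beats total.
40 beats ÷ 5 chords = 8 beats per chord.

8 beats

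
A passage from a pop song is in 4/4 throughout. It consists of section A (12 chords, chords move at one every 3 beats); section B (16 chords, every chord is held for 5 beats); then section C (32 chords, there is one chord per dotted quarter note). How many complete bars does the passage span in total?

41 bars

A: 12 × 3 = 36 beats = 9 bars.
B: 16 × 5 = 80 beats = 20 bars.
C: 32 × 1.5 = 48 beats = 12 bars.
Total: 9 + 20 + 12 = 41 bars.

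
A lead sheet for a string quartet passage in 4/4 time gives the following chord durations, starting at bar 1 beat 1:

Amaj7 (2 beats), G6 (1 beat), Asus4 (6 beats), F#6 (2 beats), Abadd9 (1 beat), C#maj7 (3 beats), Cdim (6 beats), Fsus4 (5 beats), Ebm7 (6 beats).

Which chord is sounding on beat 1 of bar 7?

Fsus4

Beat 1 of bar 7 is beat (7−1)×4 + 1 = 25 overall.
Running totals: Amaj7 ends at 2, G6 ends at 3, Asus4 ends at 9, F#6 ends at 11, Abadd9 ends at 12, C#maj7 ends at 15, Cdim ends at 21, Fsus4 ends at 26.
Beat 25 falls within Fsus4.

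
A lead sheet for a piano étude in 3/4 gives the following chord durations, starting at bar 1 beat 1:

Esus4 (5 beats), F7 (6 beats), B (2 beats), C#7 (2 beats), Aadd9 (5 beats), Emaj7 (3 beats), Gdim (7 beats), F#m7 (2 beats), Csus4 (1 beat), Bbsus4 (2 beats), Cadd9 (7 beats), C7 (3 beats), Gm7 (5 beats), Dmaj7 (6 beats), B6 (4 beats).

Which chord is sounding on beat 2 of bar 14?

Beat 2 of bar 14 is beat (14−1)×3 + 2 = 41 overall.
Running totals: Esus4 ends at 5, F7 ends at 11, B ends at 13, C#7 ends at 15, Aadd9 ends at 20, Emaj7 ends at 23, Gdim ends at 30, F#m7 ends at 32, Csus4 ends at 33, Bbsus4 ends at 35, Cadd9 ends at 42.
Beat 41 falls within Cadd9.

Cadd9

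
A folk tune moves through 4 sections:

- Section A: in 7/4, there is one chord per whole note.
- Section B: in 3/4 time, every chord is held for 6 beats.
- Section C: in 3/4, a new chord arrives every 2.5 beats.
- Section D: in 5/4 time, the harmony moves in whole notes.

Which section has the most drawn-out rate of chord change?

Section B

A: 7/4 = 1.75 chords/bar.
B: 3/6 = 0.5 chords/bar.
C: 3/2.5 = 1.2 chords/bar.
D: 5/4 = 1.25 chords/bar.
Slowest is B at 0.5 chords/bar.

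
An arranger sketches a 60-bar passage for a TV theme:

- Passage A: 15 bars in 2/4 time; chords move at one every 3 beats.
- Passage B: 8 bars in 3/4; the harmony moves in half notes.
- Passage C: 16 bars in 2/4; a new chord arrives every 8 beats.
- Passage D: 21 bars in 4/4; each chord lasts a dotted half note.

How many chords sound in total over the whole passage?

54 chords

A has 30 beats and chords last 3 each, so 10 chords.
B has 24 beats and chords last 2 each, so 12 chords.
C has 32 beats and chords last 8 each, so 4 chords.
D has 84 beats and chords last 3 each, so 28 chords.
Total: 10 + 12 + 4 + 28 = 54.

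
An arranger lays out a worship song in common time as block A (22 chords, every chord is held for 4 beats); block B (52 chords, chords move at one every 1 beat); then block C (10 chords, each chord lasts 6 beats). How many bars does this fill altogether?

A: 22 × 4 = 88 beats = 22 bars.
B: 52 × 1 = 52 beats = 13 bars.
C: 10 × 6 = 60 beats = 15 bars.
Total: 22 + 13 + 15 = 50 bars.

50 bars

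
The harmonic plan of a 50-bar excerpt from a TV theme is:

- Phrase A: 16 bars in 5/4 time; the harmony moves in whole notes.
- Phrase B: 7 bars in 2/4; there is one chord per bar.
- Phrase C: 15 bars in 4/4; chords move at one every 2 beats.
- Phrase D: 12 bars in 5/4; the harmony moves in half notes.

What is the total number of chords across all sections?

87 chords

A: 16 bars × 5 beats = 80 beats; 4 beats/chord → 20 chords.
B: 7 bars × 2 beats = 14 beats; 2 beats/chord → 7 chords.
C: 15 bars × 4 beats = 60 beats; 2 beats/chord → 30 chords.
D: 12 bars × 5 beats = 60 beats; 2 beats/chord → 30 chords.
Total: 20 + 7 + 30 + 30 = 87.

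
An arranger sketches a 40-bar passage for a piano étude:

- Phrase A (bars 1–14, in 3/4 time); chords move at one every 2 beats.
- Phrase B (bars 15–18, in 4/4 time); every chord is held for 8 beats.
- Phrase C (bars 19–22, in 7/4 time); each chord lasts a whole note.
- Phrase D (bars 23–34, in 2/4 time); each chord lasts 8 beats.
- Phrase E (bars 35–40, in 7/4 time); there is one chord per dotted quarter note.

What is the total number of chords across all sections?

A: 14 bars × 3 beats = 42 beats; 2 beats/chord → 21 chords.
B: 4 bars × 4 beats = 16 beats; 8 beats/chord → 2 chords.
C: 4 bars × 7 beats = 28 beats; 4 beats/chord → 7 chords.
D: 12 bars × 2 beats = 24 beats; 8 beats/chord → 3 chords.
E: 6 bars × 7 beats = 42 beats; 1.5 beats/chord → 28 chords.
Total: 21 + 2 + 7 + 3 + 28 = 61.

61 chords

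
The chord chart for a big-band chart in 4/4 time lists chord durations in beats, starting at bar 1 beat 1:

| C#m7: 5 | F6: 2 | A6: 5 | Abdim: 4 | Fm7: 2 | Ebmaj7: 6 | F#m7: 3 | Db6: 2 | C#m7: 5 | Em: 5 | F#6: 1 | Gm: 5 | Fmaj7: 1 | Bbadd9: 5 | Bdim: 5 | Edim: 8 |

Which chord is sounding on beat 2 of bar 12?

Beat 2 of bar 12 is beat (12−1)×4 + 2 = 46 overall.
Running totals: C#m7 ends at 5, F6 ends at 7, A6 ends at 12, Abdim ends at 16, Fm7 ends at 18, Ebmaj7 ends at 24, F#m7 ends at 27, Db6 ends at 29, C#m7 ends at 34, Em ends at 39, F#6 ends at 40, Gm ends at 45, Fmaj7 ends at 46.
Beat 46 falls within Fmaj7.

Fmaj7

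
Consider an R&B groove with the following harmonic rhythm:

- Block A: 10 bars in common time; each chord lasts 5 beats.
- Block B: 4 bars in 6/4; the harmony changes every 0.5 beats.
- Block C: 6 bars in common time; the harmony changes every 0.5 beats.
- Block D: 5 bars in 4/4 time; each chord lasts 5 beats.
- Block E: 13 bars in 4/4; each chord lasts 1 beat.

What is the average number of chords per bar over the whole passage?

80/19 chords per bar

A: 10 bars of 4 beats is 40 beats; at 5 beats each that's 8 chords.
B: 4 bars of 6 beats is 24 beats; at 0.5 beats each that's 48 chords.
C: 6 bars of 4 beats is 24 beats; at 0.5 beats each that's 48 chords.
D: 5 bars of 4 beats is 20 beats; at 5 beats each that's 4 chords.
E: 13 bars of 4 beats is 52 beats; at 1 beat each that's 52 chords.
Overall: 160 chords over 38 bars → 160/38 = 80/19 chords per bar.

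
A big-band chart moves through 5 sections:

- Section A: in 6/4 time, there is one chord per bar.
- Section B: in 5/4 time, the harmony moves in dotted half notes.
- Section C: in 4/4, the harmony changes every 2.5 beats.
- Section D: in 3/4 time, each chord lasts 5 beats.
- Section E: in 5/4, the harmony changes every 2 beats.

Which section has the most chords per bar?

A: 6/6 = 1 chord/bar.
B: 5/3 = 5/3 chords/bar.
C: 4/2.5 = 1.6 chords/bar.
D: 3/5 = 0.6 chords/bar.
E: 5/2 = 2.5 chords/bar.
Fastest is E at 2.5 chords/bar.

Section E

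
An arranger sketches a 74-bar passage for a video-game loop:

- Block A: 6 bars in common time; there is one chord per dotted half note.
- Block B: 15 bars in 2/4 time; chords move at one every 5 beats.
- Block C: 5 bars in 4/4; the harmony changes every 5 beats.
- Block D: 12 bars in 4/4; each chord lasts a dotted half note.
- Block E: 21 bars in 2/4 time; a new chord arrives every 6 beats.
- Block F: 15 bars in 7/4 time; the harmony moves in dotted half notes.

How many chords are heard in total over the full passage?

76 chords

A: 6 bars × 4 beats = 24 beats; 3 beats/chord → 8 chords.
B: 15 bars × 2 beats = 30 beats; 5 beats/chord → 6 chords.
C: 5 bars × 4 beats = 20 beats; 5 beats/chord → 4 chords.
D: 12 bars × 4 beats = 48 beats; 3 beats/chord → 16 chords.
E: 21 bars × 2 beats = 42 beats; 6 beats/chord → 7 chords.
F: 15 bars × 7 beats = 105 beats; 3 beats/chord → 35 chords.
Total: 8 + 6 + 4 + 16 + 7 + 35 = 76.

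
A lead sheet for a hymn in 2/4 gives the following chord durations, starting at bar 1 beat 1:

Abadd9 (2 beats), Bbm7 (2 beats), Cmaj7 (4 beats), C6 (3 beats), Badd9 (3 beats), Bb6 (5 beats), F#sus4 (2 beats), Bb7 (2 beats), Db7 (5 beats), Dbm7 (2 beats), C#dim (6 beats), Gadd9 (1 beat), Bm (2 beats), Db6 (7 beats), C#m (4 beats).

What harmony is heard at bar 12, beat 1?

Beat 1 of bar 12 is beat (12−1)×2 + 1 = 23 overall.
Running totals: Abadd9 ends at 2, Bbm7 ends at 4, Cmaj7 ends at 8, C6 ends at 11, Badd9 ends at 14, Bb6 ends at 19, F#sus4 ends at 21, Bb7 ends at 23.
Beat 23 falls within Bb7.

Bb7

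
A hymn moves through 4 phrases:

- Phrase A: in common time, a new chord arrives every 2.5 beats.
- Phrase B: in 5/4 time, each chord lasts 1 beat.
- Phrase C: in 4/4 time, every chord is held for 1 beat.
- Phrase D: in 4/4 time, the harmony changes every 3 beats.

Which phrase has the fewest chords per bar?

Phrase D

A: 4/2.5 = 1.6 chords/bar.
B: 5/1 = 5 chords/bar.
C: 4/1 = 4 chords/bar.
D: 4/3 = 4/3 chords/bar.
Slowest is D at 4/3 chords/bar.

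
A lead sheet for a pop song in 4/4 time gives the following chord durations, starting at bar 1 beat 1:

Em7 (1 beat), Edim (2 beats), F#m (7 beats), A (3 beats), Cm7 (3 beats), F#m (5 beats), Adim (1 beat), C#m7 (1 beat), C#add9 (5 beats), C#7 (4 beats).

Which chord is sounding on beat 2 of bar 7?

Beat 2 of bar 7 is beat (7−1)×4 + 2 = 26 overall.
Running totals: Em7 ends at 1, Edim ends at 3, F#m ends at 10, A ends at 13, Cm7 ends at 16, F#m ends at 21, Adim ends at 22, C#m7 ends at 23, C#add9 ends at 28.
Beat 26 falls within C#add9.

C#add9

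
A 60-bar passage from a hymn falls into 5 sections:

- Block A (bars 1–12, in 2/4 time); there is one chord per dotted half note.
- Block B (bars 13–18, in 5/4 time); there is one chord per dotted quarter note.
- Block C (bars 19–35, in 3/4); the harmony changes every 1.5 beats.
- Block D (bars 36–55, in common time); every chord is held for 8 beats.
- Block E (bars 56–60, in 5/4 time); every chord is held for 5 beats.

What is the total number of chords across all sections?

77 chords

A: 12·2 = 24 beats, 24/3 = 8 chords.
B: 6·5 = 30 beats, 30/1.5 = 20 chords.
C: 17·3 = 51 beats, 51/1.5 = 34 chords.
D: 20·4 = 80 beats, 80/8 = 10 chords.
E: 5·5 = 25 beats, 25/5 = 5 chords.
Total: 8 + 20 + 34 + 10 + 5 = 77.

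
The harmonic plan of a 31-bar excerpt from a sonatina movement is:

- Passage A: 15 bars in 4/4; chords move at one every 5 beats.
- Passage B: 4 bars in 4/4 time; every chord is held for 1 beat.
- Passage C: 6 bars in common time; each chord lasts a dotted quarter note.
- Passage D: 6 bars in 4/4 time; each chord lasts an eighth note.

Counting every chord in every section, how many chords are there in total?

A: 15 bars × 4 beats = 60 beats; 5 beats/chord → 12 chords.
B: 4 bars × 4 beats = 16 beats; 1 beat/chord → 16 chords.
C: 6 bars × 4 beats = 24 beats; 1.5 beats/chord → 16 chords.
D: 6 bars × 4 beats = 24 beats; 0.5 beats/chord → 48 chords.
Total: 12 + 16 + 16 + 48 = 92.

92 chords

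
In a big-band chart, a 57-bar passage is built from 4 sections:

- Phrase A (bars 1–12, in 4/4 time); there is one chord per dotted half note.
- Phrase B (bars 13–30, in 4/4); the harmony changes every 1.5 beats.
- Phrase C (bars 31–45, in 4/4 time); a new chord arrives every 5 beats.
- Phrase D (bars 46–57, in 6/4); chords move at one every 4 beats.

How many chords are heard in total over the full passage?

94 chords

A: 12·4 = 48 beats, 48/3 = 16 chords.
B: 18·4 = 72 beats, 72/1.5 = 48 chords.
C: 15·4 = 60 beats, 60/5 = 12 chords.
D: 12·6 = 72 beats, 72/4 = 18 chords.
Total: 16 + 48 + 12 + 18 = 94.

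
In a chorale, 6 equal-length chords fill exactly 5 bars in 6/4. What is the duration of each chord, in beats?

5 bars × 6 beats/bar = 30 beats total.
30 beats ÷ 6 chords = 5 beats per chord.

5 beats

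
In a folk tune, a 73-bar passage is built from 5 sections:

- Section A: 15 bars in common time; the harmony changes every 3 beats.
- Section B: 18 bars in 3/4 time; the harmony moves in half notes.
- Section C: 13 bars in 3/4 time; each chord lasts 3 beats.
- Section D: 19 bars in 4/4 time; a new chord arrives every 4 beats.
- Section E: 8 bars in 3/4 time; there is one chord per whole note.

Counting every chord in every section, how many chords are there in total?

A: 15 bars × 4 beats = 60 beats; 3 beats/chord → 20 chords.
B: 18 bars × 3 beats = 54 beats; 2 beats/chord → 27 chords.
C: 13 bars × 3 beats = 39 beats; 3 beats/chord → 13 chords.
D: 19 bars × 4 beats = 76 beats; 4 beats/chord → 19 chords.
E: 8 bars × 3 beats = 24 beats; 4 beats/chord → 6 chords.
Total: 20 + 27 + 13 + 19 + 6 = 85.

85 chords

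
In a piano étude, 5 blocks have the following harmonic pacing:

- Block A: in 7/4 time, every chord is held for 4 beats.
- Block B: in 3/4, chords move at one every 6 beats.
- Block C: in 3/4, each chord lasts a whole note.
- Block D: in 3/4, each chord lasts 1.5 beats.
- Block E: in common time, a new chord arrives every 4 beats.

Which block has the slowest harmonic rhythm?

A: each chord is 4 beats in 7/4, so 1.75 per bar.
B: each chord is 6 beats in 3/4, so 0.5 per bar.
C: each chord is 4 beats in 3/4, so 0.75 per bar.
D: each chord is 1.5 beats in 3/4, so 2 per bar.
E: each chord is 4 beats in 4/4, so 1 per bar.
Slowest is B at 0.5 chords/bar.

Block B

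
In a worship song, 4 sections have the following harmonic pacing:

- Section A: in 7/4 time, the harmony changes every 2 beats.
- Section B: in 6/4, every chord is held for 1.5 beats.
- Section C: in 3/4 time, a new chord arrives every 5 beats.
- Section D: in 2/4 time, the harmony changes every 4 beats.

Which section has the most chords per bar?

A: 7/2 = 3.5 chords/bar.
B: 6/1.5 = 4 chords/bar.
C: 3/5 = 0.6 chords/bar.
D: 2/4 = 0.5 chords/bar.
Fastest is B at 4 chords/bar.

Section B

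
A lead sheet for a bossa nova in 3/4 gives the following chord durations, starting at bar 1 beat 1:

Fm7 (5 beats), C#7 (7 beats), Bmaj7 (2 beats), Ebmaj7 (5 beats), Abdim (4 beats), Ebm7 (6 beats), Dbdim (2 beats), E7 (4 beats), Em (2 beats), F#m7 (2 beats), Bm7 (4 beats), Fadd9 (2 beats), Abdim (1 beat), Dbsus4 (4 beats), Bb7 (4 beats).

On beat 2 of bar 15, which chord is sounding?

Fadd9

Beat 2 of bar 15 is beat (15−1)×3 + 2 = 44 overall.
Running totals: Fm7 ends at 5, C#7 ends at 12, Bmaj7 ends at 14, Ebmaj7 ends at 19, Abdim ends at 23, Ebm7 ends at 29, Dbdim ends at 31, E7 ends at 35, Em ends at 37, F#m7 ends at 39, Bm7 ends at 43, Fadd9 ends at 45.
Beat 44 falls within Fadd9.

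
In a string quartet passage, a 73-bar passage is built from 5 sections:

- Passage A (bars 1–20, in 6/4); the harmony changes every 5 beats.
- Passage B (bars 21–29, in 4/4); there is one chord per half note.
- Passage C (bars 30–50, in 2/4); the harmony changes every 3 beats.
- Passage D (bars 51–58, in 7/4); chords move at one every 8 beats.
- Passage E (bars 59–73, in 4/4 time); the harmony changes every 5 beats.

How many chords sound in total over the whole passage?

75 chords

A has 120 beats and chords last 5 each, so 24 chords.
B has 36 beats and chords last 2 each, so 18 chords.
C has 42 beats and chords last 3 each, so 14 chords.
D has 56 beats and chords last 8 each, so 7 chords.
E has 60 beats and chords last 5 each, so 12 chords.
Total: 24 + 18 + 14 + 7 + 12 = 75.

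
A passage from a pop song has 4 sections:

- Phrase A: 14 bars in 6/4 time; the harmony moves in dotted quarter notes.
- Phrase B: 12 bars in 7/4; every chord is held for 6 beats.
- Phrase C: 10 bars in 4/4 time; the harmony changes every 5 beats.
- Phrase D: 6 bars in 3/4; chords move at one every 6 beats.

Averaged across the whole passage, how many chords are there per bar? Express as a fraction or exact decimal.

27/14 chords per bar

A: 14 × 6 = 84 beats ÷ 1.5 = 56 chords.
B: 12 × 7 = 84 beats ÷ 6 = 14 chords.
C: 10 × 4 = 40 beats ÷ 5 = 8 chords.
D: 6 × 3 = 18 beats ÷ 6 = 3 chords.
Overall: 81 chords over 42 bars → 81/42 = 27/14 chords per bar.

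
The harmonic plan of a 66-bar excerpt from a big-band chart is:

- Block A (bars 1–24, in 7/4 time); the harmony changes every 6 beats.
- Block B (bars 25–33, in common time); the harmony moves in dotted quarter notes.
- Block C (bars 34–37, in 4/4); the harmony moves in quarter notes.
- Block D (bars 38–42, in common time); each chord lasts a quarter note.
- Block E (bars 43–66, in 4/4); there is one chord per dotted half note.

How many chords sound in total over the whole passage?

A: 24·7 = 168 beats, 168/6 = 28 chords.
B: 9·4 = 36 beats, 36/1.5 = 24 chords.
C: 4·4 = 16 beats, 16/1 = 16 chords.
D: 5·4 = 20 beats, 20/1 = 20 chords.
E: 24·4 = 96 beats, 96/3 = 32 chords.
Total: 28 + 24 + 16 + 20 + 32 = 120.

120 chords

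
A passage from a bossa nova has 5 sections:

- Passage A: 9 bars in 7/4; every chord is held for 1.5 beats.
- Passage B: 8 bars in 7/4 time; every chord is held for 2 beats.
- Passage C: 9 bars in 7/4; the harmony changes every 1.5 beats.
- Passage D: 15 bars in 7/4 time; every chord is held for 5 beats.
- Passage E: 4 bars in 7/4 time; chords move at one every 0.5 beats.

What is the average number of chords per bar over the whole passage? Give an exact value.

A: 9 bars of 7 beats is 63 beats; at 1.5 beats each that's 42 chords.
B: 8 bars of 7 beats is 56 beats; at 2 beats each that's 28 chords.
C: 9 bars of 7 beats is 63 beats; at 1.5 beats each that's 42 chords.
D: 15 bars of 7 beats is 105 beats; at 5 beats each that's 21 chords.
E: 4 bars of 7 beats is 28 beats; at 0.5 beats each that's 56 chords.
Overall: 189 chords over 45 bars → 189/45 = 4.2 chords per bar.

4.2 chords per bar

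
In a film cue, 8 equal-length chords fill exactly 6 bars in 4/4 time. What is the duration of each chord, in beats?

6 bars × 4 beats/bar = 24 beats total.
24 beats ÷ 8 chords = 3 beats per chord.
(That is a dotted half note.)

3 beats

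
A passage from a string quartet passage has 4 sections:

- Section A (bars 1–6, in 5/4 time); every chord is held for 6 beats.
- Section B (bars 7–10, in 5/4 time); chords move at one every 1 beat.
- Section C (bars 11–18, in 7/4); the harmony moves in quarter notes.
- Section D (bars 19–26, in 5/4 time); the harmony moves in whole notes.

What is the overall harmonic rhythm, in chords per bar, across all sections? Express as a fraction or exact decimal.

3.5 chords per bar

A: 6 bars of 5 beats is 30 beats; at 6 beats each that's 5 chords.
B: 4 bars of 5 beats is 20 beats; at 1 beat each that's 20 chords.
C: 8 bars of 7 beats is 56 beats; at 1 beat each that's 56 chords.
D: 8 bars of 5 beats is 40 beats; at 4 beats each that's 10 chords.
Overall: 91 chords over 26 bars → 91/26 = 3.5 chords per bar.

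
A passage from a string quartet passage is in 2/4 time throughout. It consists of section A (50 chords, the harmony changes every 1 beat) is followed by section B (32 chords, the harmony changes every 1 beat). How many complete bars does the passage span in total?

41 bars

A: 50 × 1 = 50 beats = 25 bars.
B: 32 × 1 = 32 beats = 16 bars.
Total: 25 + 16 = 41 bars.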